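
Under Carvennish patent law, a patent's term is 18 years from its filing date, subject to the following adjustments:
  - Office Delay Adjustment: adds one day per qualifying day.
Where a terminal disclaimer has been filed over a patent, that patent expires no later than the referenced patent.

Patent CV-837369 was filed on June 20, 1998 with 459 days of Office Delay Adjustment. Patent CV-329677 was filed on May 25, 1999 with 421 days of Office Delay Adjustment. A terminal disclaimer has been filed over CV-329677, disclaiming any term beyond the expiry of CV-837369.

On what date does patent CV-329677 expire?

September 22, 2017

Natural term of CV-329677:
  Base: filing + 18 years → 25 May 2017.
  Office Delay Adjustment: +421 days → 20 July 2018.
Expiry of referenced patent CV-837369:
  Base: filing + 18 years → 20 June 2016.
  Office Delay Adjustment: +459 days → 22 September 2017.
Terminal disclaimer: CV-329677 expires on the earlier of 20 July 2018 and 22 September 2017.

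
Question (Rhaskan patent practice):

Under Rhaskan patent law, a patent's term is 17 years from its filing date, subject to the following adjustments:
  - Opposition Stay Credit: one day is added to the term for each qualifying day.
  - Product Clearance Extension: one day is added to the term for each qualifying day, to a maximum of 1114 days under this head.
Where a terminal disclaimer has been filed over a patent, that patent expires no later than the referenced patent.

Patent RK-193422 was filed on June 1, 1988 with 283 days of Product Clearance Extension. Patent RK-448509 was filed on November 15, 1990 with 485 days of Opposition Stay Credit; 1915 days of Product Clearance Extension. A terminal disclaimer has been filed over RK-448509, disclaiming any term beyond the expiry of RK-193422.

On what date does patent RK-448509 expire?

Natural term of RK-448509:
  Base: filing + 17 years → 15 November 2007.
  Opposition Stay Credit: +485 days → 14 March 2009.
  Product Clearance Extension: 1915 days claimed exceeds the 1114-day cap, so +1114 days → 1 April 2012.
Expiry of referenced patent RK-193422:
  Base: filing + 17 years → 1 June 2005.
  Product Clearance Extension: 283 days (within the 1114-day cap) → +283 days → 11 March 2006.
Terminal disclaimer: RK-448509 expires on the earlier of 1 April 2012 and 11 March 2006.

2006-03-11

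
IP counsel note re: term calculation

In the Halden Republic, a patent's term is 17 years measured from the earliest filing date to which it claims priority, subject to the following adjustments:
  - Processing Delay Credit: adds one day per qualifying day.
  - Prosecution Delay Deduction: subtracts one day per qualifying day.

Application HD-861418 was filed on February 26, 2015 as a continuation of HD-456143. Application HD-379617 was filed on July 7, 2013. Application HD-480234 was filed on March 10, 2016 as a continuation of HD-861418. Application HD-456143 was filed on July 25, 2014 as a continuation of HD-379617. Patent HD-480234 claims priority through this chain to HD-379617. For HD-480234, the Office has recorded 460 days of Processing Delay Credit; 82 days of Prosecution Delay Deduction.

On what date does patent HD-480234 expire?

July 20, 2031

Earliest priority filing: 7 July 2013.
Base term: 7 July 2013 + 17 years → 7 July 2030.
Processing Delay Credit: +460 days → 10 October 2031.
Prosecution Delay Deduction: −82 days → 20 July 2031.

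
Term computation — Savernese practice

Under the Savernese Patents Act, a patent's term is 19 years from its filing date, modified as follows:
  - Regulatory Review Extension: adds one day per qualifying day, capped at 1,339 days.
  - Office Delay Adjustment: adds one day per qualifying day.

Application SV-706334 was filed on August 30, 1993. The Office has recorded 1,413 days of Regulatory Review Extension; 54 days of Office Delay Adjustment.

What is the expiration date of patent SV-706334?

Base term: filing date + 19 years → 30 August 2012.
Regulatory Review Extension: 1413 days claimed exceeds the 1339-day cap, so +1339 days → 30 April 2016.
Office Delay Adjustment: +54 days → 23 June 2016.

2016-06-23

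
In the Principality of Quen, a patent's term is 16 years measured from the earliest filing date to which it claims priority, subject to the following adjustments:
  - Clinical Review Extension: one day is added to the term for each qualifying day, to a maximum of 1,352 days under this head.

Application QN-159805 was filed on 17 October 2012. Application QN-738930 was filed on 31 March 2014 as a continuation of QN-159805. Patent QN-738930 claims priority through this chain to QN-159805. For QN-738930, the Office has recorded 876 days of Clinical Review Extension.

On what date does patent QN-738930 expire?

Earliest priority filing: 17 October 2012.
Base term: 17 October 2012 + 16 years → 17 October 2028.
Clinical Review Extension: 876 days (within the 1352-day cap) → +876 days → 12 March 2031.

2031-03-12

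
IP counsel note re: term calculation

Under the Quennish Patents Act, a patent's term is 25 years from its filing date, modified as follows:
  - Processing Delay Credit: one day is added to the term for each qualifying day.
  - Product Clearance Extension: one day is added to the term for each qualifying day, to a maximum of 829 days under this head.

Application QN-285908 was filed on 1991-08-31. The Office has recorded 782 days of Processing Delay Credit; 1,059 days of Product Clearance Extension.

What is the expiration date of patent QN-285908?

Base term: filing date + 25 years → 31 August 2016.
Processing Delay Credit: +782 days → 22 October 2018.
Product Clearance Extension: 1059 days claimed exceeds the 829-day cap, so +829 days → 28 January 2021.

January 28, 2021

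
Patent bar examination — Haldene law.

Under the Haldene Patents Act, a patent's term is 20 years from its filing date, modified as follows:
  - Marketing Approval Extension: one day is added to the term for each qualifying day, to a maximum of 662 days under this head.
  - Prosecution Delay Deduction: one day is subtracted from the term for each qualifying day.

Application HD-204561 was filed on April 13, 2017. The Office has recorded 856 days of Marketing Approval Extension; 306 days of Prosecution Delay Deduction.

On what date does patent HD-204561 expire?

April 4, 2038

Base term: filing date + 20 years → 13 April 2037.
Marketing Approval Extension: 856 days claimed exceeds the 662-day cap, so +662 days → 4 February 2039.
Prosecution Delay Deduction: −306 days → 4 April 2038.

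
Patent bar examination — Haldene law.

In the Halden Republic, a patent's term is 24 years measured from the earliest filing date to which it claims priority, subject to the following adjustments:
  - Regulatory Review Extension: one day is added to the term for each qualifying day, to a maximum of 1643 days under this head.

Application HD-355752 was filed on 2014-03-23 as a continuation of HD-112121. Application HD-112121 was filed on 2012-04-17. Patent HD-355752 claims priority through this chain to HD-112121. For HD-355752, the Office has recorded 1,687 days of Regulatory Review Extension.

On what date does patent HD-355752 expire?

Earliest priority filing: 17 April 2012.
Base term: 17 April 2012 + 24 years → 17 April 2036.
Regulatory Review Extension: 1687 days claimed exceeds the 1643-day cap, so +1643 days → 16 October 2040.

2040-10-16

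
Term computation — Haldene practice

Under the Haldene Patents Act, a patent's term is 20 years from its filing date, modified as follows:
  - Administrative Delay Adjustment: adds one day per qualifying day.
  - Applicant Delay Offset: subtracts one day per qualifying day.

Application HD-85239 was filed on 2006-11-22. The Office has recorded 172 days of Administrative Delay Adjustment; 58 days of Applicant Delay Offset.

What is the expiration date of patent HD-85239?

Base term: filing date + 20 years → 22 November 2026.
Administrative Delay Adjustment: +172 days → 13 May 2027.
Applicant Delay Offset: −58 days → 16 March 2027.

2027-03-16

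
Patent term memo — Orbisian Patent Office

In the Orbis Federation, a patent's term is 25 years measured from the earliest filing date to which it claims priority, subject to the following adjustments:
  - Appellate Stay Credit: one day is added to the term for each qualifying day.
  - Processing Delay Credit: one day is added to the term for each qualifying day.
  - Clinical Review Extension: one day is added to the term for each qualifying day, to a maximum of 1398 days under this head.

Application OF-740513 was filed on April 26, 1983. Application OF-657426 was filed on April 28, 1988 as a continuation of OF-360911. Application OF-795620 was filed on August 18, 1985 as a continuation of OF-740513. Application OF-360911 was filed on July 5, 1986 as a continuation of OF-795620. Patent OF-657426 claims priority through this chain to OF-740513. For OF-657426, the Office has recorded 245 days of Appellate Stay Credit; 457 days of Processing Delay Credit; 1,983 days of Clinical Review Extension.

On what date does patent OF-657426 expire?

2014-01-25

Earliest priority filing: 26 April 1983.
Base term: 26 April 1983 + 25 years → 26 April 2008.
Appellate Stay Credit: +245 days → 27 December 2008.
Processing Delay Credit: +457 days → 29 March 2010.
Clinical Review Extension: 1983 days claimed exceeds the 1398-day cap, so +1398 days → 25 January 2014.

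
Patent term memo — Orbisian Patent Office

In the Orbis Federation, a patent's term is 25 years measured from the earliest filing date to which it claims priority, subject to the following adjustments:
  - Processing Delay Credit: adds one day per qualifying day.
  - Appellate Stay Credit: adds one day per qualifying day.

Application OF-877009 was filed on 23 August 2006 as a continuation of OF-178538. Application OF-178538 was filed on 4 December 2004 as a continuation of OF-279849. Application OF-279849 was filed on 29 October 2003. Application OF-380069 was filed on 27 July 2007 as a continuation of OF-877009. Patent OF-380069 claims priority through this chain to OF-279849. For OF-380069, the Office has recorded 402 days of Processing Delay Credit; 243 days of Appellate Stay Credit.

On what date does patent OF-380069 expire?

August 5, 2030

Earliest priority filing: 29 October 2003.
Base term: 29 October 2003 + 25 years → 29 October 2028.
Processing Delay Credit: +402 days → 5 December 2029.
Appellate Stay Credit: +243 days → 5 August 2030.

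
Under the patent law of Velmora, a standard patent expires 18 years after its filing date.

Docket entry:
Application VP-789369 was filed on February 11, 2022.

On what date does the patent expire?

2040-02-11

Filing date + 18 years → 11 February 2040.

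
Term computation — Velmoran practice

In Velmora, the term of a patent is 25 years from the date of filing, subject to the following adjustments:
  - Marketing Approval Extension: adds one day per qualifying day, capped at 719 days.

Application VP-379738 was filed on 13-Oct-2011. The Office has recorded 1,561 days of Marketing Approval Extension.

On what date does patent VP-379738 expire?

2038-10-02

Base term: filing date + 25 years → 13 October 2036.
Marketing Approval Extension: 1561 days claimed exceeds the 719-day cap, so +719 days → 2 October 2038.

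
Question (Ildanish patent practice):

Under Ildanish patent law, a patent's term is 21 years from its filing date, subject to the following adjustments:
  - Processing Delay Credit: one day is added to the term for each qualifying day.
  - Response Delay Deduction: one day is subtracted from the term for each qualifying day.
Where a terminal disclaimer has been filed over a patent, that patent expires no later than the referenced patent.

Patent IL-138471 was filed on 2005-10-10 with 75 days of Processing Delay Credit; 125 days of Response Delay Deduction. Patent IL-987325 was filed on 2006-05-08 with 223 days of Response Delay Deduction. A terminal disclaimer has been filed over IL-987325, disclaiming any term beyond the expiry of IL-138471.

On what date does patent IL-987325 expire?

2026-08-21

Natural term of IL-987325:
  Base: filing + 21 years → 8 May 2027.
  Response Delay Deduction: −223 days → 27 September 2026.
Expiry of referenced patent IL-138471:
  Base: filing + 21 years → 10 October 2026.
  Processing Delay Credit: +75 days → 24 December 2026.
  Response Delay Deduction: −125 days → 21 August 2026.
Terminal disclaimer: IL-987325 expires on the earlier of 27 September 2026 and 21 August 2026.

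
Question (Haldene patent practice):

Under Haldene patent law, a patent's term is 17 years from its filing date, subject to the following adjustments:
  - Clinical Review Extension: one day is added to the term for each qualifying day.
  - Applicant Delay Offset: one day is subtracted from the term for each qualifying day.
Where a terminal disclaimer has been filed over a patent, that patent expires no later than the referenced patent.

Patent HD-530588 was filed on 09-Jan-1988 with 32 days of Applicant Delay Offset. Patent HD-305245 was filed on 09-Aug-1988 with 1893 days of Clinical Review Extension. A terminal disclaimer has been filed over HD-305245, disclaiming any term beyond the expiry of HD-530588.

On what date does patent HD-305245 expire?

Natural term of HD-305245:
  Base: filing + 17 years → 9 August 2005.
  Clinical Review Extension: +1893 days → 15 October 2010.
Expiry of referenced patent HD-530588:
  Base: filing + 17 years → 9 January 2005.
  Applicant Delay Offset: −32 days → 8 December 2004.
Terminal disclaimer: HD-305245 expires on the earlier of 15 October 2010 and 8 December 2004.

December 8, 2004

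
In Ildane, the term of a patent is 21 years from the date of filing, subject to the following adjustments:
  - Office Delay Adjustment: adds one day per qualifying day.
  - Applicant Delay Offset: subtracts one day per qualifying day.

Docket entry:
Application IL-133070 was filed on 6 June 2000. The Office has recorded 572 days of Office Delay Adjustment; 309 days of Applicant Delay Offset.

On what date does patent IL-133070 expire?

Base term: filing date + 21 years → 6 June 2021.
Office Delay Adjustment: +572 days → 30 December 2022.
Applicant Delay Offset: −309 days → 24 February 2022.

2022-02-24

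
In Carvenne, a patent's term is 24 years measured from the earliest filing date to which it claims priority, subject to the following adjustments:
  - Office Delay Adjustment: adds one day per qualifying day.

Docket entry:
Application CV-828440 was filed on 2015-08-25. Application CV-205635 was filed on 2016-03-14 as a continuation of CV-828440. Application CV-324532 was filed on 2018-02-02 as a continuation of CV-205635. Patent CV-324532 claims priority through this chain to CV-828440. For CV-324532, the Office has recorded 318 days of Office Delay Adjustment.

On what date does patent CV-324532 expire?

2040-07-08

Earliest priority filing: 25 August 2015.
Base term: 25 August 2015 + 24 years → 25 August 2039.
Office Delay Adjustment: +318 days → 8 July 2040.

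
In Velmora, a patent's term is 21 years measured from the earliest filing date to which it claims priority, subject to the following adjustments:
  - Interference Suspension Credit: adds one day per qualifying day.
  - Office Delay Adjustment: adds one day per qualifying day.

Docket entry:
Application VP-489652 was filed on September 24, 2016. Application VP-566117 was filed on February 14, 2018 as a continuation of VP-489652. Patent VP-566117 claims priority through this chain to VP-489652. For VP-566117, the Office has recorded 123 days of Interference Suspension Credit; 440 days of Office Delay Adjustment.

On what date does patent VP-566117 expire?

Earliest priority filing: 24 September 2016.
Base term: 24 September 2016 + 21 years → 24 September 2037.
Interference Suspension Credit: +123 days → 25 January 2038.
Office Delay Adjustment: +440 days → 10 April 2039.

2039-04-10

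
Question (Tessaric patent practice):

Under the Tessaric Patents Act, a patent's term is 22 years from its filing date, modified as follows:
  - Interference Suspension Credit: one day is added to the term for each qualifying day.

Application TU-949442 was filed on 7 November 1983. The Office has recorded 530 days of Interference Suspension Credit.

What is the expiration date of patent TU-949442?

April 21, 2007

Base term: filing date + 22 years → 7 November 2005.
Interference Suspension Credit: +530 days → 21 April 2007.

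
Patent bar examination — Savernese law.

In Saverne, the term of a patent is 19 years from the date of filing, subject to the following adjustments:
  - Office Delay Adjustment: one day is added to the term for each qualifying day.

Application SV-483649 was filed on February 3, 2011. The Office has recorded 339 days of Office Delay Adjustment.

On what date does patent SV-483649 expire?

January 8, 2031

Base term: filing date + 19 years → 3 February 2030.
Office Delay Adjustment: +339 days → 8 January 2031.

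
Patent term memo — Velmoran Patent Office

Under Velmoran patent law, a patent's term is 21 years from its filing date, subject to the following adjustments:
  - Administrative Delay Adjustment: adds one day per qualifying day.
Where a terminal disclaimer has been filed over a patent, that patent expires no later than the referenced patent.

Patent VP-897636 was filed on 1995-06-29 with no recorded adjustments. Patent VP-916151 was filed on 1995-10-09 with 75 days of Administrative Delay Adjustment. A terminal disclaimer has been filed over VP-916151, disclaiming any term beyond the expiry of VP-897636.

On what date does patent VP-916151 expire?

June 29, 2016

Natural term of VP-916151:
  Base: filing + 21 years → 9 October 2016.
  Administrative Delay Adjustment: +75 days → 23 December 2016.
Expiry of referenced patent VP-897636:
  Base: filing + 21 years → 29 June 2016.
Terminal disclaimer: VP-916151 expires on the earlier of 23 December 2016 and 29 June 2016.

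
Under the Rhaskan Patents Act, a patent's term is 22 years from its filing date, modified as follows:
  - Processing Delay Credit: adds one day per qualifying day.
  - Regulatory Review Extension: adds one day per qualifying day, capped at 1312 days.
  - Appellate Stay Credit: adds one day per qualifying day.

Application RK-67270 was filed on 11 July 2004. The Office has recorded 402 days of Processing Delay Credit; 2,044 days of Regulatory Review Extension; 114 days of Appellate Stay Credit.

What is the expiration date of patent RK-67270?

Base term: filing date + 22 years → 11 July 2026.
Processing Delay Credit: +402 days → 17 August 2027.
Regulatory Review Extension: 2044 days claimed exceeds the 1312-day cap, so +1312 days → 21 March 2031.
Appellate Stay Credit: +114 days → 13 July 2031.

July 13, 2031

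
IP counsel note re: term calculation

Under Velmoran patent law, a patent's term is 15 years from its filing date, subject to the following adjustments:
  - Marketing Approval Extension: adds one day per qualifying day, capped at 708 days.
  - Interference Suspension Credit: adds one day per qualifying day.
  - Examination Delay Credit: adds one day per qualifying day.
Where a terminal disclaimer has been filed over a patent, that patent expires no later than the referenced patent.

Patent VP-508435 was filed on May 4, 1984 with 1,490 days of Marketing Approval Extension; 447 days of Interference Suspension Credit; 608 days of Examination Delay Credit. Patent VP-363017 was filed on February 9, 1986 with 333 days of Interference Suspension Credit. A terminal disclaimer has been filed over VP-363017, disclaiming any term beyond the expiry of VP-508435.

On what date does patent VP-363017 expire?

Natural term of VP-363017:
  Base: filing + 15 years → 9 February 2001.
  Interference Suspension Credit: +333 days → 8 January 2002.
Expiry of referenced patent VP-508435:
  Base: filing + 15 years → 4 May 1999.
  Marketing Approval Extension: 1490 days claimed exceeds the 708-day cap, so +708 days → 11 April 2001.
  Interference Suspension Credit: +447 days → 2 July 2002.
  Examination Delay Credit: +608 days → 1 March 2004.
Terminal disclaimer: VP-363017 expires on the earlier of 8 January 2002 and 1 March 2004.

January 8, 2002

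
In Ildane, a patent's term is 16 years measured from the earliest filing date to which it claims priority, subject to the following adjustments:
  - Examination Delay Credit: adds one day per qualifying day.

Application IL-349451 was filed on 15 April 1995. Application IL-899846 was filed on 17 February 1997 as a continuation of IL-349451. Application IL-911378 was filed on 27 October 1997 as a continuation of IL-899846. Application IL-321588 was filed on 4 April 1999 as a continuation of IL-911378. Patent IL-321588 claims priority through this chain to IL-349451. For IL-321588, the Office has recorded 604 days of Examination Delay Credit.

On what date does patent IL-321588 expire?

Earliest priority filing: 15 April 1995.
Base term: 15 April 1995 + 16 years → 15 April 2011.
Examination Delay Credit: +604 days → 9 December 2012.

2012-12-09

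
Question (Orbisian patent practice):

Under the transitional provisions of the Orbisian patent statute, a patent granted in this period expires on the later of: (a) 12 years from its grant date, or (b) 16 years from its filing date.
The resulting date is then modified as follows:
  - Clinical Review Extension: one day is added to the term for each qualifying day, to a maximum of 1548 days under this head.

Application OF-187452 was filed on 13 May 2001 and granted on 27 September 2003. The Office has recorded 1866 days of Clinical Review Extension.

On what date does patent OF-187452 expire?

August 8, 2021

(a) grant + 12 years → 27 September 2015.
(b) filing + 16 years → 13 May 2017.
Later of the two: 13 May 2017.
Clinical Review Extension: 1866 days claimed exceeds the 1548-day cap, so +1548 days → 8 August 2021.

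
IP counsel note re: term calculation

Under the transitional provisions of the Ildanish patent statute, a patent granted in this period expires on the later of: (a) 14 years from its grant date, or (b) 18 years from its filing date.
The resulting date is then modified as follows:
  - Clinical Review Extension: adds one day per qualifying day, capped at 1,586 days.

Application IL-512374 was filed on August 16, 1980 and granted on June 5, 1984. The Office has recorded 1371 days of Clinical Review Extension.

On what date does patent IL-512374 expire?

May 18, 2002

(a) grant + 14 years → 5 June 1998.
(b) filing + 18 years → 16 August 1998.
Later of the two: 16 August 1998.
Clinical Review Extension: 1371 days (within the 1586-day cap) → +1371 days → 18 May 2002.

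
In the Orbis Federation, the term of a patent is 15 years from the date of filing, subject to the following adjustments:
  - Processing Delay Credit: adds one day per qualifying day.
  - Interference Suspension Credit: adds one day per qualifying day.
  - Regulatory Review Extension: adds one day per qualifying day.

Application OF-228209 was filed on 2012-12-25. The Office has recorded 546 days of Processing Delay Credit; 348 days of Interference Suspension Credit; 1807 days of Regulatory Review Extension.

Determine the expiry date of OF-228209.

Base term: filing date + 15 years → 25 December 2027.
Processing Delay Credit: +546 days → 23 June 2029.
Interference Suspension Credit: +348 days → 6 June 2030.
Regulatory Review Extension: +1807 days → 18 May 2035.

May 18, 2035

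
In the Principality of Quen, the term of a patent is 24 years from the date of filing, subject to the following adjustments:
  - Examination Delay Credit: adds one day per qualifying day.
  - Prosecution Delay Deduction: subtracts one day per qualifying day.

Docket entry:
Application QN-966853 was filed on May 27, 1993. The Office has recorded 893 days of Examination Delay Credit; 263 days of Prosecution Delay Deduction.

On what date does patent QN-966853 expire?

Base term: filing date + 24 years → 27 May 2017.
Examination Delay Credit: +893 days → 6 November 2019.
Prosecution Delay Deduction: −263 days → 16 February 2019.

February 16, 2019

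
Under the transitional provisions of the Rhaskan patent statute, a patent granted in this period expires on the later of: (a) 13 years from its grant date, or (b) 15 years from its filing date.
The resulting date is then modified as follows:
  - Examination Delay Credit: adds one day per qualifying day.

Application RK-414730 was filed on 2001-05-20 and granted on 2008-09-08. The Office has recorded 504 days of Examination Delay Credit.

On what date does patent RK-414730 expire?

(a) grant + 13 years → 8 September 2021.
(b) filing + 15 years → 20 May 2016.
Later of the two: 8 September 2021.
Examination Delay Credit: +504 days → 25 January 2023.

2023-01-25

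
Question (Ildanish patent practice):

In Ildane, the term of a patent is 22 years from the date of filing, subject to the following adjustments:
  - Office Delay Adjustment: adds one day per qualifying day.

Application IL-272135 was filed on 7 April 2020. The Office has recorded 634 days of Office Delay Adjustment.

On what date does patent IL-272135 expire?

January 1, 2044

Base term: filing date + 22 years → 7 April 2042.
Office Delay Adjustment: +634 days → 1 January 2044.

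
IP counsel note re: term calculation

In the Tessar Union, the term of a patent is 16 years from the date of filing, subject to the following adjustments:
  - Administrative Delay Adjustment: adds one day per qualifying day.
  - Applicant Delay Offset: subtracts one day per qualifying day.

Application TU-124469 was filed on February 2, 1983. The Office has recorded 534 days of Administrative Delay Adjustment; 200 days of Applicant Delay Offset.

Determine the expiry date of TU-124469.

2000-01-02

Base term: filing date + 16 years → 2 February 1999.
Administrative Delay Adjustment: +534 days → 20 July 2000.
Applicant Delay Offset: −200 days → 2 January 2000.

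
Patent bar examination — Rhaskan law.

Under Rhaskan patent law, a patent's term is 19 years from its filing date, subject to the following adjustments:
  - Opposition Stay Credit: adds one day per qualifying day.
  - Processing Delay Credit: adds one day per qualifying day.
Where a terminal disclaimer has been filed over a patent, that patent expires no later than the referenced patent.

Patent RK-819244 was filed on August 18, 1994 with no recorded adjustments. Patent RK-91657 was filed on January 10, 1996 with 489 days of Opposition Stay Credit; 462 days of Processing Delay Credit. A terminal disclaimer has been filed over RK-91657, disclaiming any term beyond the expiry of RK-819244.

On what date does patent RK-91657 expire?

August 18, 2013

Natural term of RK-91657:
  Base: filing + 19 years → 10 January 2015.
  Opposition Stay Credit: +489 days → 13 May 2016.
  Processing Delay Credit: +462 days → 18 August 2017.
Expiry of referenced patent RK-819244:
  Base: filing + 19 years → 18 August 2013.
Terminal disclaimer: RK-91657 expires on the earlier of 18 August 2017 and 18 August 2013.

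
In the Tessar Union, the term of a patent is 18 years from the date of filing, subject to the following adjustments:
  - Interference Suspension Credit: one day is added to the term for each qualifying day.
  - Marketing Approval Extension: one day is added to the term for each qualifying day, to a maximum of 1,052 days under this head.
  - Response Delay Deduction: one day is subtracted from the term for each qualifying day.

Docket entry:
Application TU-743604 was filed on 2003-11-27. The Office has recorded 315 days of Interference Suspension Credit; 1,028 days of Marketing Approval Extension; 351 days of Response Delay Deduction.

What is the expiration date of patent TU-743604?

2024-08-15

Base term: filing date + 18 years → 27 November 2021.
Interference Suspension Credit: +315 days → 8 October 2022.
Marketing Approval Extension: 1028 days (within the 1052-day cap) → +1028 days → 1 August 2025.
Response Delay Deduction: −351 days → 15 August 2024.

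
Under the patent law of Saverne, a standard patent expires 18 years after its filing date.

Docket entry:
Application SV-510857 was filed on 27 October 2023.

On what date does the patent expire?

Filing date + 18 years → 27 October 2041.

October 27, 2041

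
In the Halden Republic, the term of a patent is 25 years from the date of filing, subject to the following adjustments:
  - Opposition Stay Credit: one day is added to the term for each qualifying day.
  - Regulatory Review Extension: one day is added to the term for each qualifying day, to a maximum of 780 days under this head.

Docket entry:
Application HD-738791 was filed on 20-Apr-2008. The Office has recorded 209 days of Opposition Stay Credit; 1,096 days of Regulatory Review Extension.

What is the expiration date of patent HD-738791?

2036-01-04

Base term: filing date + 25 years → 20 April 2033.
Opposition Stay Credit: +209 days → 15 November 2033.
Regulatory Review Extension: 1096 days claimed exceeds the 780-day cap, so +780 days → 4 January 2036.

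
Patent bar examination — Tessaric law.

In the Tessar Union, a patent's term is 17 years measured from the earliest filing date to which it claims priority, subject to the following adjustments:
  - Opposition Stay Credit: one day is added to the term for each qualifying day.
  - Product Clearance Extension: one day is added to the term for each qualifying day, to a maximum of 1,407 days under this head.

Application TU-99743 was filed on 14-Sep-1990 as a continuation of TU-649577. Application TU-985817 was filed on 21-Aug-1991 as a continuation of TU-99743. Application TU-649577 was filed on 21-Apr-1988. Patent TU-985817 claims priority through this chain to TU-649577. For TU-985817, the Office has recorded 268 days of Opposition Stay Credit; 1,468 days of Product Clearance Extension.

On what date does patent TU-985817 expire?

Earliest priority filing: 21 April 1988.
Base term: 21 April 1988 + 17 years → 21 April 2005.
Opposition Stay Credit: +268 days → 14 January 2006.
Product Clearance Extension: 1468 days claimed exceeds the 1407-day cap, so +1407 days → 21 November 2009.

November 21, 2009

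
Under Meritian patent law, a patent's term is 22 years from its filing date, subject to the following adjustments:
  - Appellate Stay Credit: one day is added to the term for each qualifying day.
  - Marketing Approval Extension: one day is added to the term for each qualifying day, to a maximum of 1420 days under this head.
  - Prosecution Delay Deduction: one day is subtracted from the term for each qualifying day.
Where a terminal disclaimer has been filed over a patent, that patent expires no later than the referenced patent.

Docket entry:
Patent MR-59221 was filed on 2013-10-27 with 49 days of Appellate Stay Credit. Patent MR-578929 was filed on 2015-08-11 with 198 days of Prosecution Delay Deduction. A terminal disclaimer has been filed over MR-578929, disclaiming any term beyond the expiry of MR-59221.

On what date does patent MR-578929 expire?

Natural term of MR-578929:
  Base: filing + 22 years → 11 August 2037.
  Prosecution Delay Deduction: −198 days → 25 January 2037.
Expiry of referenced patent MR-59221:
  Base: filing + 22 years → 27 October 2035.
  Appellate Stay Credit: +49 days → 15 December 2035.
Terminal disclaimer: MR-578929 expires on the earlier of 25 January 2037 and 15 December 2035.

December 15, 2035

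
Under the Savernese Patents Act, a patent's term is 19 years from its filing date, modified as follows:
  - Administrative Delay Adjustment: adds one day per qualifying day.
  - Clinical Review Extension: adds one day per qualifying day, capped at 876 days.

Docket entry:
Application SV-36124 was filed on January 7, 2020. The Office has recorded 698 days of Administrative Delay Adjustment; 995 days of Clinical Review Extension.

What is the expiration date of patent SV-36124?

April 30, 2043

Base term: filing date + 19 years → 7 January 2039.
Administrative Delay Adjustment: +698 days → 5 December 2040.
Clinical Review Extension: 995 days claimed exceeds the 876-day cap, so +876 days → 30 April 2043.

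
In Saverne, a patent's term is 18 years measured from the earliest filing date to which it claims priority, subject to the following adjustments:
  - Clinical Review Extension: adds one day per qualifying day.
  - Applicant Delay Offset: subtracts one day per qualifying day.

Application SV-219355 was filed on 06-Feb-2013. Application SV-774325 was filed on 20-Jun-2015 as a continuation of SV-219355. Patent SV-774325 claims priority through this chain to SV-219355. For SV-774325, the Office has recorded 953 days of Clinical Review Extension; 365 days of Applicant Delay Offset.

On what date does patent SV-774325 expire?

September 16, 2032

Earliest priority filing: 6 February 2013.
Base term: 6 February 2013 + 18 years → 6 February 2031.
Clinical Review Extension: +953 days → 16 September 2033.
Applicant Delay Offset: −365 days → 16 September 2032.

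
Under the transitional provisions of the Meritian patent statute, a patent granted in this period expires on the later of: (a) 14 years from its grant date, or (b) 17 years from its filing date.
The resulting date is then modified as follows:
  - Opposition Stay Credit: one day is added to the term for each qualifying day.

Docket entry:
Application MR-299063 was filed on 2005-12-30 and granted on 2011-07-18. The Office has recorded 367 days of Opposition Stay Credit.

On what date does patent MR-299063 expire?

2026-07-20

(a) grant + 14 years → 18 July 2025.
(b) filing + 17 years → 30 December 2022.
Later of the two: 18 July 2025.
Opposition Stay Credit: +367 days → 20 July 2026.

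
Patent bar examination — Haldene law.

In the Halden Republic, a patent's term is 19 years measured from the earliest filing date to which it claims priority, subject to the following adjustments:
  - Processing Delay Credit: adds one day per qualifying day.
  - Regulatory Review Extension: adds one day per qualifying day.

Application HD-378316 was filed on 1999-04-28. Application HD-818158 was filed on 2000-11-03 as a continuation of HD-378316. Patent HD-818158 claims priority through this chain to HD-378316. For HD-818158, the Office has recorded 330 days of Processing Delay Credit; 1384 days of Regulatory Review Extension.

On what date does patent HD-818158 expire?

Earliest priority filing: 28 April 1999.
Base term: 28 April 1999 + 19 years → 28 April 2018.
Processing Delay Credit: +330 days → 24 March 2019.
Regulatory Review Extension: +1384 days → 6 January 2023.

January 6, 2023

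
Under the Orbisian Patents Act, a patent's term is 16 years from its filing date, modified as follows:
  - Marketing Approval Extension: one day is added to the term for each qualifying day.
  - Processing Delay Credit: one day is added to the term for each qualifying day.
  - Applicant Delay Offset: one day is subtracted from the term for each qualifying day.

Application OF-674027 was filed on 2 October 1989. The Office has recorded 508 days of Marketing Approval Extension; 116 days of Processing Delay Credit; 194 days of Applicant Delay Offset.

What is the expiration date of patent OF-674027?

Base term: filing date + 16 years → 2 October 2005.
Marketing Approval Extension: +508 days → 22 February 2007.
Processing Delay Credit: +116 days → 18 June 2007.
Applicant Delay Offset: −194 days → 6 December 2006.

December 6, 2006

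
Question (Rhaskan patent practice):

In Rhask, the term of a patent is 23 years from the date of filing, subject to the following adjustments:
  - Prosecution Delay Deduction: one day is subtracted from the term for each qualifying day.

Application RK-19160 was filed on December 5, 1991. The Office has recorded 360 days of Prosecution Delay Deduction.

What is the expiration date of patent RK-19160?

Base term: filing date + 23 years → 5 December 2014.
Prosecution Delay Deduction: −360 days → 10 December 2013.

December 10, 2013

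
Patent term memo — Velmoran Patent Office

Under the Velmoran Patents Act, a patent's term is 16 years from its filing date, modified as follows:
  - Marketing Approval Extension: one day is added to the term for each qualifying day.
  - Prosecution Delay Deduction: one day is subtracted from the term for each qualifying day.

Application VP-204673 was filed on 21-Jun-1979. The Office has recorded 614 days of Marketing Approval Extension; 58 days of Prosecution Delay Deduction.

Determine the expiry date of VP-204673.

Base term: filing date + 16 years → 21 June 1995.
Marketing Approval Extension: +614 days → 24 February 1997.
Prosecution Delay Deduction: −58 days → 28 December 1996.

1996-12-28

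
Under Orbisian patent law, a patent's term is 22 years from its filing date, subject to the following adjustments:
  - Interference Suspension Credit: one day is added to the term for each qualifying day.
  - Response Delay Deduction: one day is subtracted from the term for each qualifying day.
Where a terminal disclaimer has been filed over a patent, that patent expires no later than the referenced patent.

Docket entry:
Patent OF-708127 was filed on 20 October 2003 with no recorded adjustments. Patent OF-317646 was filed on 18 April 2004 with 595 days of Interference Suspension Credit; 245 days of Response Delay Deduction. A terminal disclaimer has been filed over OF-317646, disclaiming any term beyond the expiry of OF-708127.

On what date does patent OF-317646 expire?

2025-10-20

Natural term of OF-317646:
  Base: filing + 22 years → 18 April 2026.
  Interference Suspension Credit: +595 days → 4 December 2027.
  Response Delay Deduction: −245 days → 3 April 2027.
Expiry of referenced patent OF-708127:
  Base: filing + 22 years → 20 October 2025.
Terminal disclaimer: OF-317646 expires on the earlier of 3 April 2027 and 20 October 2025.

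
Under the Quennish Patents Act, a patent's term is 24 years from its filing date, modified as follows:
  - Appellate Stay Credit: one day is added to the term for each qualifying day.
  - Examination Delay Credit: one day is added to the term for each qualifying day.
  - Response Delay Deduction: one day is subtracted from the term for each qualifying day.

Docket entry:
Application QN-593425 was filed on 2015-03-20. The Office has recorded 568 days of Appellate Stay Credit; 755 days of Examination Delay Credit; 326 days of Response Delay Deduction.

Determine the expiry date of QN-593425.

December 11, 2041

Base term: filing date + 24 years → 20 March 2039.
Appellate Stay Credit: +568 days → 8 October 2040.
Examination Delay Credit: +755 days → 2 November 2042.
Response Delay Deduction: −326 days → 11 December 2041.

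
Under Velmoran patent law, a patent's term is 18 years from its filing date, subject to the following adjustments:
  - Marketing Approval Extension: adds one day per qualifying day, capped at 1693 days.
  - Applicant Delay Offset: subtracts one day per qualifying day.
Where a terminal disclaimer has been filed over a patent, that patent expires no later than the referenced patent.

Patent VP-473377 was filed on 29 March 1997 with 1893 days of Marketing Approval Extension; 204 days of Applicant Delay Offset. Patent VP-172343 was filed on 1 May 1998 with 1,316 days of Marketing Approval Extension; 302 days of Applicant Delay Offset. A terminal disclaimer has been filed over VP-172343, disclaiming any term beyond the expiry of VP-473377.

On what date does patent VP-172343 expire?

2019-02-09

Natural term of VP-172343:
  Base: filing + 18 years → 1 May 2016.
  Marketing Approval Extension: 1316 days (within the 1693-day cap) → +1316 days → 8 December 2019.
  Applicant Delay Offset: −302 days → 9 February 2019.
Expiry of referenced patent VP-473377:
  Base: filing + 18 years → 29 March 2015.
  Marketing Approval Extension: 1893 days claimed exceeds the 1693-day cap, so +1693 days → 16 November 2019.
  Applicant Delay Offset: −204 days → 26 April 2019.
Terminal disclaimer: VP-172343 expires on the earlier of 9 February 2019 and 26 April 2019.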